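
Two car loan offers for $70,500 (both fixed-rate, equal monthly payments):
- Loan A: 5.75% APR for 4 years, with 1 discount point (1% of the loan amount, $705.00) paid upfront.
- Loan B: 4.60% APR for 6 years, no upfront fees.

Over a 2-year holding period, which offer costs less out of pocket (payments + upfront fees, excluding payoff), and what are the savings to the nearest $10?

Loan B by $13,310

Loan A: monthly rate = 5.75%/12 = 0.0047917; payment = 70,500 × 0.0047917 / (1 − (1+0.0047917)^−48) = $1,647.63.
Loan B: at 4.60% the monthly rate is 0.0038333, so the payment is 70,500 × 0.0038333 / (1 − 1.0038333^−72) = $1,122.36.
Over 24 months: Loan A costs 24 × $1,647.63 + $705.00 = $40,248.12; Loan B costs 24 × $1,122.36 = $26,936.64.
Loan B is cheaper by $40,248.12 − $26,936.64 = $13,311.48.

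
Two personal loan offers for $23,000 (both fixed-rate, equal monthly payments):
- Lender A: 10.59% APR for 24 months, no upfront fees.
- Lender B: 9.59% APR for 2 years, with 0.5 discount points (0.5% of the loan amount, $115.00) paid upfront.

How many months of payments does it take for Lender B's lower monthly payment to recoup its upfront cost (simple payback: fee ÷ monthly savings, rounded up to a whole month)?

Lender A: at 10.59% the monthly rate is 0.0088250, so the payment is 23,000 × 0.0088250 / (1 − 1.0088250^−24) = $1,067.61.
Lender B: at 9.59% the monthly rate is 0.0079917, so the payment is 23,000 × 0.0079917 / (1 − 1.0079917^−24) = $1,056.99.
Monthly savings = $1,067.61 − $1,056.99 = $10.62.
Break-even = $115.00 / $10.62 = 10.83 → 11 months.

11 months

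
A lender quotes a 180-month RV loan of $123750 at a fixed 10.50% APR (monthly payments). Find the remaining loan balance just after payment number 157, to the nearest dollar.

With monthly rate i = 10.5%/12 = 0.0087500, the balance after k of n payments is P · [(1+i)^n − (1+i)^k] / [(1+i)^n − 1].
(1+0.0087500)^180 = 4.79776080 and (1+0.0087500)^157 = 3.92660300, so the balance is 123,750 × (4.79776080 − 3.92660300) / (4.79776080 − 1) = $28,386.67.

$28,387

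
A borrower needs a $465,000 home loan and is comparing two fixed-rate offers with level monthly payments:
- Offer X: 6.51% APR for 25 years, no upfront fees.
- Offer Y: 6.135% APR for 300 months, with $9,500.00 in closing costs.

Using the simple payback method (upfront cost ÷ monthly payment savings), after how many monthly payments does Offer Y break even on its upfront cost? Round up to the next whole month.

Offer X: at 6.51% the monthly rate is 0.0054250, so the payment is 465,000 × 0.0054250 / (1 − 1.0054250^−300) = $3,142.62.
Offer Y: monthly rate = 6.135%/12 = 0.0051125; payment = 465,000 × 0.0051125 / (1 − (1+0.0051125)^−300) = $3,034.49.
Monthly savings = $3,142.62 − $3,034.49 = $108.13.
Break-even = $9,500.00 / $108.13 = 87.86 → 88 months.

88 months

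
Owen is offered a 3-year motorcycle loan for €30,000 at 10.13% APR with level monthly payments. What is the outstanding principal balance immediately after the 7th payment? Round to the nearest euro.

With monthly rate i = 10.13%/12 = 0.0084417, the balance after k of n payments is P · [(1+i)^n − (1+i)^k] / [(1+i)^n − 1].
(1+0.0084417)^36 = 1.35340611 and (1+0.0084417)^7 = 1.06060940, so the balance is 30,000 × (1.35340611 − 1.06060940) / (1.35340611 − 1) = €24,854.98.

€24,855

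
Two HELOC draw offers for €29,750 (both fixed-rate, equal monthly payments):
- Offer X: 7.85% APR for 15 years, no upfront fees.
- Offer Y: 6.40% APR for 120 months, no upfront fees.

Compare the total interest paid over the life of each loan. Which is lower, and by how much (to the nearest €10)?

Offer X: monthly rate = 7.85%/12 = 0.0065417; payment = 29,750 × 0.0065417 / (1 − (1+0.0065417)^−180) = €281.74.
Total interest on Offer X = 180 × €281.74 − €29,750 = €20,963.20.
Offer Y: at 6.40% the monthly rate is 0.0053333, so the payment is 29,750 × 0.0053333 / (1 − 1.0053333^−120) = €336.29.
Total interest on Offer Y = 120 × €336.29 − €29,750 = €10,604.80.
Offer Y is lower by €10,358.40.

Offer Y by €10,360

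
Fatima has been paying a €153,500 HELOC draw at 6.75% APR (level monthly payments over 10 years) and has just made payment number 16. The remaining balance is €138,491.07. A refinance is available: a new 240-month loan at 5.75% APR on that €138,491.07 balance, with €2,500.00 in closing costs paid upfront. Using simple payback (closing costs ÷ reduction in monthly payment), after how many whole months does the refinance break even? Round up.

Current payment = 153,500 × 6.75%/12 / (1 − (1+0.0056250)^−120) = €1,762.55.
Refinanced payment = 138,491.07 × 0.0047917 / (1 − (1+0.0047917)^−240) = €972.32.
Monthly savings = €1,762.55 − €972.32 = €790.23.
Break-even = €2,500.00 / €790.23 = 3.16 → 4 months.

4 months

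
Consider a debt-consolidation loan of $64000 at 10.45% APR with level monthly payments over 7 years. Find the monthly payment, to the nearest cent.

$1,077.42

At 10.45% the monthly rate is 0.0087083, so the payment is 64,000 × 0.0087083 / (1 − 1.0087083^−84) = $1,077.42.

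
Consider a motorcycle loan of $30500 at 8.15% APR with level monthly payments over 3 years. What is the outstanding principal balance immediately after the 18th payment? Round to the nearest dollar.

$16,178

With monthly rate i = 8.15%/12 = 0.0067917, the balance after k of n payments is P · [(1+i)^n − (1+i)^k] / [(1+i)^n − 1].
(1+0.0067917)^36 = 1.27592762 and (1+0.0067917)^18 = 1.12956966, so the balance is 30,500 × (1.27592762 − 1.12956966) / (1.27592762 − 1) = $16,177.86.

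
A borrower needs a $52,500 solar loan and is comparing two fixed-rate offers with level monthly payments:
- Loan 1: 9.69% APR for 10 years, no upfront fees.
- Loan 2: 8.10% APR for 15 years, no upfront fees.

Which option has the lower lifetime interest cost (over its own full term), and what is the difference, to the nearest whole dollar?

Loan 1 by $8,678

Loan 1: monthly rate = 9.69%/12 = 0.0080750; payment = 52,500 × 0.0080750 / (1 − (1+0.0080750)^−120) = $684.81.
Total interest on Loan 1 = 120 × $684.81 − $52,500 = $29,677.20.
Loan 2: at 8.10% the monthly rate is 0.0067500, so the payment is 52,500 × 0.0067500 / (1 − 1.0067500^−180) = $504.75.
Total interest on Loan 2 = 180 × $504.75 − $52,500 = $38,355.00.
Loan 1 is lower by $8,677.80.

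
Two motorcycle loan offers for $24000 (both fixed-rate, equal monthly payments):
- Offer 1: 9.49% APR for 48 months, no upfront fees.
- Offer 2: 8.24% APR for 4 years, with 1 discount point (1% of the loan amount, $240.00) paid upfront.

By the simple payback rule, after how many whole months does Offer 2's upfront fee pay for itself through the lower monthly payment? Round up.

Offer 1: monthly rate = 9.49%/12 = 0.0079083; payment = 24,000 × 0.0079083 / (1 − (1+0.0079083)^−48) = $602.84.
Offer 2: at 8.24% the monthly rate is 0.0068667, so the payment is 24,000 × 0.0068667 / (1 − 1.0068667^−48) = $588.62.
Monthly savings = $602.84 − $588.62 = $14.22.
Break-even = $240.00 / $14.22 = 16.88 → 17 months.

17 months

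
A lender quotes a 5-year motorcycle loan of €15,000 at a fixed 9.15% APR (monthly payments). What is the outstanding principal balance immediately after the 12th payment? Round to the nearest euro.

€12,521

With monthly rate i = 9.15%/12 = 0.0076250, the balance after k of n payments is P · [(1+i)^n − (1+i)^k] / [(1+i)^n − 1].
(1+0.0076250)^60 = 1.57737898 and (1+0.0076250)^12 = 1.09543651, so the balance is 15,000 × (1.57737898 − 1.09543651) / (1.57737898 − 1) = €12,520.61.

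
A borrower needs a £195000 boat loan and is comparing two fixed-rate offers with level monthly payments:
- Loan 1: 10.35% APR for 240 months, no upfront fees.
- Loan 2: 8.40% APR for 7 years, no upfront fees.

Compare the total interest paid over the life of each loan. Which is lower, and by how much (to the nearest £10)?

Loan 1: monthly rate = 10.35%/12 = 0.0086250; payment = 195,000 × 0.0086250 / (1 − (1+0.0086250)^−240) = £1,927.23.
Total interest on Loan 1 = 240 × £1,927.23 − £195,000 = £267,535.20.
Loan 2: at 8.40% the monthly rate is 0.0070000, so the payment is 195,000 × 0.0070000 / (1 − 1.0070000^−84) = £3,078.32.
Total interest on Loan 2 = 84 × £3,078.32 − £195,000 = £63,578.88.
Loan 2 is lower by £203,956.32.

Loan 2 by £203,960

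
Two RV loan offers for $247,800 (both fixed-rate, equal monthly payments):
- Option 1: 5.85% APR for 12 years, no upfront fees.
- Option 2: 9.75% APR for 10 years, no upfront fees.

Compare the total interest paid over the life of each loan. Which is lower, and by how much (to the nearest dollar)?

Option 1 by $43,407

Option 1: at 5.85% the monthly rate is 0.0048750, so the payment is 247,800 × 0.0048750 / (1 − 1.0048750^−144) = $2,398.97.
Total interest on Option 1 = 144 × $2,398.97 − $247,800 = $97,651.68.
Option 2: at 9.75% the monthly rate is 0.0081250, so the payment is 247,800 × 0.0081250 / (1 − 1.0081250^−120) = $3,240.49.
Total interest on Option 2 = 120 × $3,240.49 − $247,800 = $141,058.80.
Option 1 is lower by $43,407.12.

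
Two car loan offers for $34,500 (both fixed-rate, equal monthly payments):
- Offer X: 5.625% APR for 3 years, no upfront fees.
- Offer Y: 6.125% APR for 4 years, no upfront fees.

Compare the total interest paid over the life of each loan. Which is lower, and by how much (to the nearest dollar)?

Offer X: at 5.625% the monthly rate is 0.0046875, so the payment is 34,500 × 0.0046875 / (1 − 1.0046875^−36) = $1,043.70.
Total interest on Offer X = 36 × $1,043.70 − $34,500 = $3,073.20.
Offer Y: at 6.125% the monthly rate is 0.0051042, so the payment is 34,500 × 0.0051042 / (1 − 1.0051042^−48) = $812.21.
Total interest on Offer Y = 48 × $812.21 − $34,500 = $4,486.08.
Offer X is lower by $1,412.88.

Offer X by $1,413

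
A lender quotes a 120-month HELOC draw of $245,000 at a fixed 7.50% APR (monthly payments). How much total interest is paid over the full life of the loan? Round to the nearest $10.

$103,980

Monthly rate = 7.5%/12 = 0.0062500; payment = 245,000 × 0.0062500 / (1 − (1+0.0062500)^−120) = $2,908.19.
Total paid = 120 × $2,908.19 = $348,982.80; interest = $348,982.80 − $245,000 = $103,982.80.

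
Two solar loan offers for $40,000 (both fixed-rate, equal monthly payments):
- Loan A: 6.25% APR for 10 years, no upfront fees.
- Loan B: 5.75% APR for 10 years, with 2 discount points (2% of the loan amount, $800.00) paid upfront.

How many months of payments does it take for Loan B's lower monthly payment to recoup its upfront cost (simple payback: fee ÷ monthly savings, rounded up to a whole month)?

80 months

Loan A: at 6.25% the monthly rate is 0.0052083, so the payment is 40,000 × 0.0052083 / (1 − 1.0052083^−120) = $449.12.
Loan B: monthly rate = 5.75%/12 = 0.0047917; payment = 40,000 × 0.0047917 / (1 − (1+0.0047917)^−120) = $439.08.
Monthly savings = $449.12 − $439.08 = $10.04.
Break-even = $800.00 / $10.04 = 79.68 → 80 months.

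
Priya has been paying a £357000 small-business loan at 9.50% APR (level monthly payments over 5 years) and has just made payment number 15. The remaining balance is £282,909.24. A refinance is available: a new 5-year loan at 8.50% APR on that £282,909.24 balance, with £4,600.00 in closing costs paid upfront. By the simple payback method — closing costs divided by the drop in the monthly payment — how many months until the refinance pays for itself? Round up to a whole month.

Current payment = 357,000 × 9.5%/12 / (1 − (1+0.0079167)^−60) = £7,497.66.
Refinanced payment = 282,909.24 × 0.0070833 / (1 − (1+0.0070833)^−60) = £5,804.32.
Monthly savings = £7,497.66 − £5,804.32 = £1,693.34.
Break-even = £4,600.00 / £1,693.34 = 2.72 → 3 months.

3 months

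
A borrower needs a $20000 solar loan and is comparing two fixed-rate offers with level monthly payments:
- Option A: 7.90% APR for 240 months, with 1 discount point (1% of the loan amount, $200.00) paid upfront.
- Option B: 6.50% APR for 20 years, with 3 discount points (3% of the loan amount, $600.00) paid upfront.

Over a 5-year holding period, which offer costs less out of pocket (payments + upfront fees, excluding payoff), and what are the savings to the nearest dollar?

Option A: at 7.90% the monthly rate is 0.0065833, so the payment is 20,000 × 0.0065833 / (1 − 1.0065833^−240) = $166.05.
Option B: at 6.50% the monthly rate is 0.0054167, so the payment is 20,000 × 0.0054167 / (1 − 1.0054167^−240) = $149.11.
Over 60 months: Option A costs 60 × $166.05 + $200.00 = $10,163.00; Option B costs 60 × $149.11 + $600.00 = $9,546.60.
Option B is cheaper by $10,163.00 − $9,546.60 = $616.40.

Option B by $616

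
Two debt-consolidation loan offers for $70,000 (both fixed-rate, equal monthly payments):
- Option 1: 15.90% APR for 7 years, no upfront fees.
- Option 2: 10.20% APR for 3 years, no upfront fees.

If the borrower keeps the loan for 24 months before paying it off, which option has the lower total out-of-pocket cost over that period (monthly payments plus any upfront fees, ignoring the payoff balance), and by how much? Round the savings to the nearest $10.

Option 1 by $21,090

Option 1: monthly rate = 15.9%/12 = 0.0132500; payment = 70,000 × 0.0132500 / (1 − (1+0.0132500)^−84) = $1,386.36.
Option 2: at 10.20% the monthly rate is 0.0085000, so the payment is 70,000 × 0.0085000 / (1 − 1.0085000^−36) = $2,265.28.
Over 24 months: Option 1 costs 24 × $1,386.36 = $33,272.64; Option 2 costs 24 × $2,265.28 = $54,366.72.
Option 1 is cheaper by $54,366.72 − $33,272.64 = $21,094.08.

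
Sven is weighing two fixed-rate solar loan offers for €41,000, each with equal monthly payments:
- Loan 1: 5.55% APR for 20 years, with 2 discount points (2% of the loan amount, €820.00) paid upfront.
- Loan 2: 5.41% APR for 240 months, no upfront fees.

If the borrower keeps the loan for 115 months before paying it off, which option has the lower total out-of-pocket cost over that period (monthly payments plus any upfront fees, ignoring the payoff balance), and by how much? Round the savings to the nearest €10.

Loan 2 by €1,190

Loan 1: at 5.55% the monthly rate is 0.0046250, so the payment is 41,000 × 0.0046250 / (1 − 1.0046250^−240) = €283.19.
Loan 2: at 5.41% the monthly rate is 0.0045083, so the payment is 41,000 × 0.0045083 / (1 − 1.0045083^−240) = €279.95.
Over 115 months: Loan 1 costs 115 × €283.19 + €820.00 = €33,386.85; Loan 2 costs 115 × €279.95 = €32,194.25.
Loan 2 is cheaper by €33,386.85 − €32,194.25 = €1,192.60.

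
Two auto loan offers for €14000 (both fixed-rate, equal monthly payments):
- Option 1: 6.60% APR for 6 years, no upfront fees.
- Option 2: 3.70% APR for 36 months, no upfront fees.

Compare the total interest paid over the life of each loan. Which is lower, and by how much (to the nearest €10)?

Option 2 by €2,180

Option 1: monthly rate = 6.6%/12 = 0.0055000; payment = 14,000 × 0.0055000 / (1 − (1+0.0055000)^−72) = €236.01.
Total interest on Option 1 = 72 × €236.01 − €14,000 = €2,992.72.
Option 2: at 3.70% the monthly rate is 0.0030833, so the payment is 14,000 × 0.0030833 / (1 − 1.0030833^−36) = €411.47.
Total interest on Option 2 = 36 × €411.47 − €14,000 = €812.92.
Option 2 is lower by €2,179.80.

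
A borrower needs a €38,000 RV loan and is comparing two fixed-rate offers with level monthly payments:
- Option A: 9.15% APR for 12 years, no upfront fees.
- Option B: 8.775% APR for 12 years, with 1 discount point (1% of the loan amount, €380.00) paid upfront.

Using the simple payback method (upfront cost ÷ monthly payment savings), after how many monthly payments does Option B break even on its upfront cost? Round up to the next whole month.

48 months

Option A: monthly rate = 9.15%/12 = 0.0076250; payment = 38,000 × 0.0076250 / (1 − (1+0.0076250)^−144) = €435.67.
Option B: at 8.775% the monthly rate is 0.0073125, so the payment is 38,000 × 0.0073125 / (1 − 1.0073125^−144) = €427.65.
Monthly savings = €435.67 − €427.65 = €8.02.
Break-even = €380.00 / €8.02 = 47.38 → 48 months.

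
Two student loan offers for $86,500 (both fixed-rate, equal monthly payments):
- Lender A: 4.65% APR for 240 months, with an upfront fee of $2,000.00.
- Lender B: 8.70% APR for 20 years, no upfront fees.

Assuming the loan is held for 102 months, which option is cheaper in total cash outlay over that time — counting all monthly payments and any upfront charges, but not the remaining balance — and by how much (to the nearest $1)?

Lender A: monthly rate = 4.65%/12 = 0.0038750; payment = 86,500 × 0.0038750 / (1 − (1+0.0038750)^−240) = $554.27.
Lender B: at 8.70% the monthly rate is 0.0072500, so the payment is 86,500 × 0.0072500 / (1 − 1.0072500^−240) = $761.65.
Over 102 months: Lender A costs 102 × $554.27 + $2,000.00 = $58,535.54; Lender B costs 102 × $761.65 = $77,688.30.
Lender A is cheaper by $77,688.30 − $58,535.54 = $19,152.76.

Lender A by $19,153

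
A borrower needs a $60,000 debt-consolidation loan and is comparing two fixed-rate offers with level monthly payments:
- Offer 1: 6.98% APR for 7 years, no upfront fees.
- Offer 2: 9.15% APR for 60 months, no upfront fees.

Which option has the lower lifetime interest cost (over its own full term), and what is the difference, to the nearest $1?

Offer 1: monthly rate = 6.98%/12 = 0.0058167; payment = 60,000 × 0.0058167 / (1 − (1+0.0058167)^−84) = $904.97.
Total interest on Offer 1 = 84 × $904.97 − $60,000 = $16,017.48.
Offer 2: at 9.15% the monthly rate is 0.0076250, so the payment is 60,000 × 0.0076250 / (1 − 1.0076250^−60) = $1,249.87.
Total interest on Offer 2 = 60 × $1,249.87 − $60,000 = $14,992.20.
Offer 2 is lower by $1,025.28.

Offer 2 by $1,025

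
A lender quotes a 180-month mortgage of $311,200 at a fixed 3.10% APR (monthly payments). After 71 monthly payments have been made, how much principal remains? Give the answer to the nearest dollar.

With monthly rate i = 3.1%/12 = 0.0025833, the balance after k of n payments is P · [(1+i)^n − (1+i)^k] / [(1+i)^n − 1].
(1+0.0025833)^180 = 1.59105992 and (1+0.0025833)^71 = 1.20103077, so the balance is 311,200 × (1.59105992 − 1.20103077) / (1.59105992 − 1) = $205,354.94.

$205,355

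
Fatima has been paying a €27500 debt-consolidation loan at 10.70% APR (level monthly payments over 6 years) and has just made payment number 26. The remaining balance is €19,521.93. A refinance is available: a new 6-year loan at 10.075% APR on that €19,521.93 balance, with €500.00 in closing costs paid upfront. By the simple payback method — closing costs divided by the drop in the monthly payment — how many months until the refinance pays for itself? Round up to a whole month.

4 months

Current payment = 27,500 × 10.7%/12 / (1 − (1+0.0089167)^−72) = €519.22.
Refinanced payment = 19,521.93 × 0.0083958 / (1 − (1+0.0083958)^−72) = €362.40.
Monthly savings = €519.22 − €362.40 = €156.82.
Break-even = €500.00 / €156.82 = 3.19 → 4 months.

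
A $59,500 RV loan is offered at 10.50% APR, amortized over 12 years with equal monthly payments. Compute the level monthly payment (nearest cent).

$728.36

At 10.50% the monthly rate is 0.0087500, so the payment is 59,500 × 0.0087500 / (1 − 1.0087500^−144) = $728.36.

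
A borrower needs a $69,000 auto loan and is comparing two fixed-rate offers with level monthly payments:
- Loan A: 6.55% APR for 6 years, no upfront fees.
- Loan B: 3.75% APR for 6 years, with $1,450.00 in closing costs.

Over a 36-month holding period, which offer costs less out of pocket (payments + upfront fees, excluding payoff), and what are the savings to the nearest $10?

Loan A: at 6.55% the monthly rate is 0.0054583, so the payment is 69,000 × 0.0054583 / (1 − 1.0054583^−72) = $1,161.53.
Loan B: monthly rate = 3.75%/12 = 0.0031250; payment = 69,000 × 0.0031250 / (1 − (1+0.0031250)^−72) = $1,071.68.
Over 36 months: Loan A costs 36 × $1,161.53 = $41,815.08; Loan B costs 36 × $1,071.68 + $1,450.00 = $40,030.48.
Loan B is cheaper by $41,815.08 − $40,030.48 = $1,784.60.

Loan B by $1,780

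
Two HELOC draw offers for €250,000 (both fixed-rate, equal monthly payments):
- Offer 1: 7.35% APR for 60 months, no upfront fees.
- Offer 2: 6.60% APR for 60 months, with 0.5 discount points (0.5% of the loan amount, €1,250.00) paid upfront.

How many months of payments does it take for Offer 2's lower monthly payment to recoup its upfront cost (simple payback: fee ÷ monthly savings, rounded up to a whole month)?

Offer 1: monthly rate = 7.35%/12 = 0.0061250; payment = 250,000 × 0.0061250 / (1 − (1+0.0061250)^−60) = €4,991.69.
Offer 2: at 6.60% the monthly rate is 0.0055000, so the payment is 250,000 × 0.0055000 / (1 − 1.0055000^−60) = €4,903.26.
Monthly savings = €4,991.69 − €4,903.26 = €88.43.
Break-even = €1,250.00 / €88.43 = 14.14 → 15 months.

15 months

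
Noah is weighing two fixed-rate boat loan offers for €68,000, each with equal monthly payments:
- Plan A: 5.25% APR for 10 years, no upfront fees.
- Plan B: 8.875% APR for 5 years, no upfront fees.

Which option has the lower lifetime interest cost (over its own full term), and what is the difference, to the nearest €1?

Plan A: at 5.25% the monthly rate is 0.0043750, so the payment is 68,000 × 0.0043750 / (1 − 1.0043750^−120) = €729.58.
Total interest on Plan A = 120 × €729.58 − €68,000 = €19,549.60.
Plan B: monthly rate = 8.875%/12 = 0.0073958; payment = 68,000 × 0.0073958 / (1 − (1+0.0073958)^−60) = €1,407.45.
Total interest on Plan B = 60 × €1,407.45 − €68,000 = €16,447.00.
Plan B is lower by €3,102.60.

Plan B by €3,103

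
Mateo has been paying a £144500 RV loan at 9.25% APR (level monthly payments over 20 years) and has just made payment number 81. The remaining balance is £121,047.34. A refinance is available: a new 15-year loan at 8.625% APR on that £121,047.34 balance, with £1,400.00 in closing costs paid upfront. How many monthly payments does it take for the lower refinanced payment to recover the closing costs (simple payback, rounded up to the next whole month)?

Current payment = 144,500 × 9.25%/12 / (1 − (1+0.0077083)^−240) = £1,323.43.
Refinanced payment = 121,047.34 × 0.0071875 / (1 − (1+0.0071875)^−180) = £1,200.89.
Monthly savings = £1,323.43 − £1,200.89 = £122.54.
Break-even = £1,400.00 / £122.54 = 11.42 → 12 months.

12 months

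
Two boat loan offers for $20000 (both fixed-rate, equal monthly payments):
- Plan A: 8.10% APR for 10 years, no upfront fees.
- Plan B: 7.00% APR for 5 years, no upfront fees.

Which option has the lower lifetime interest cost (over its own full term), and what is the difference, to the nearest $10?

Plan A: monthly rate = 8.1%/12 = 0.0067500; payment = 20,000 × 0.0067500 / (1 − (1+0.0067500)^−120) = $243.71.
Total interest on Plan A = 120 × $243.71 − $20,000 = $9,245.20.
Plan B: at 7.00% the monthly rate is 0.0058333, so the payment is 20,000 × 0.0058333 / (1 − 1.0058333^−60) = $396.02.
Total interest on Plan B = 60 × $396.02 − $20,000 = $3,761.20.
Plan B is lower by $5,484.00.

Plan B by $5,480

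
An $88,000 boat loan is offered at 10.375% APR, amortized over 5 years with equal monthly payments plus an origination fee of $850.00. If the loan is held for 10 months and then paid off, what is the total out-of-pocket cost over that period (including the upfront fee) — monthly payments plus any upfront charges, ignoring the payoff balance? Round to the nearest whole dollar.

Monthly rate = 10.375%/12 = 0.0086458; payment = 88,000 × 0.0086458 / (1 − (1+0.0086458)^−60) = $1,886.02.
Total outlay = 10 × $1,886.02 + $850.00 = $19,710.20.

$19,710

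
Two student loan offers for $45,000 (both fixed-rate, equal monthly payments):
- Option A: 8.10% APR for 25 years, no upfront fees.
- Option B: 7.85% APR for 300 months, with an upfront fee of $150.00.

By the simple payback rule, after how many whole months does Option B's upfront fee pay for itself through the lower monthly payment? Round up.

21 months

Option A: monthly rate = 8.1%/12 = 0.0067500; payment = 45,000 × 0.0067500 / (1 − (1+0.0067500)^−300) = $350.30.
Option B: at 7.85% the monthly rate is 0.0065417, so the payment is 45,000 × 0.0065417 / (1 − 1.0065417^−300) = $342.86.
Monthly savings = $350.30 − $342.86 = $7.44.
Break-even = $150.00 / $7.44 = 20.16 → 21 months.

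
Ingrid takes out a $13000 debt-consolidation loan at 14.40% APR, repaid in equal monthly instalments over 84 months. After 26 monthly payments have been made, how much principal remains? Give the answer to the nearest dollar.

$10,258

With monthly rate i = 14.4%/12 = 0.0120000, the balance after k of n payments is P · [(1+i)^n − (1+i)^k] / [(1+i)^n − 1].
(1+0.0120000)^84 = 2.72372370 and (1+0.0120000)^26 = 1.36361988, so the balance is 13,000 × (2.72372370 − 1.36361988) / (2.72372370 − 1) = $10,257.65.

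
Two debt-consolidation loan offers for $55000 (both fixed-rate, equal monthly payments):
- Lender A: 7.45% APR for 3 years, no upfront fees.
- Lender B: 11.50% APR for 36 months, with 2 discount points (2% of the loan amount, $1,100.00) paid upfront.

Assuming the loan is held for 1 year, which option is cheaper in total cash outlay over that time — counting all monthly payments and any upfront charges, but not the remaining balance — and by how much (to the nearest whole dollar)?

Lender A by $2,349

Lender A: monthly rate = 7.45%/12 = 0.0062083; payment = 55,000 × 0.0062083 / (1 − (1+0.0062083)^−36) = $1,709.58.
Lender B: at 11.50% the monthly rate is 0.0095833, so the payment is 55,000 × 0.0095833 / (1 − 1.0095833^−36) = $1,813.68.
Over 12 months: Lender A costs 12 × $1,709.58 = $20,514.96; Lender B costs 12 × $1,813.68 + $1,100.00 = $22,864.16.
Lender A is cheaper by $22,864.16 − $20,514.96 = $2,349.20.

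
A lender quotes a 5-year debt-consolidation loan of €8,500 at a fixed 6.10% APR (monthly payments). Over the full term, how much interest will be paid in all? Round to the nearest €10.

€1,380

At 6.10% the monthly rate is 0.0050833, so the payment is 8,500 × 0.0050833 / (1 − 1.0050833^−60) = €164.72.
Total paid = 60 × €164.72 = €9,883.20; interest = €9,883.20 − €8,500 = €1,383.20.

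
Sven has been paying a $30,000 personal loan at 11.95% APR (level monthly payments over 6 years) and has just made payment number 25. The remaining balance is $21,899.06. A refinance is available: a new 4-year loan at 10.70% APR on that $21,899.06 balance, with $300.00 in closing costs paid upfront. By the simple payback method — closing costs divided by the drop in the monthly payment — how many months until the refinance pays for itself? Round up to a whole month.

14 months

Current payment = 30,000 × 11.95%/12 / (1 − (1+0.0099583)^−72) = $585.73.
Refinanced payment = 21,899.06 × 0.0089167 / (1 − (1+0.0089167)^−48) = $562.81.
Monthly savings = $585.73 − $562.81 = $22.92.
Break-even = $300.00 / $22.92 = 13.09 → 14 months.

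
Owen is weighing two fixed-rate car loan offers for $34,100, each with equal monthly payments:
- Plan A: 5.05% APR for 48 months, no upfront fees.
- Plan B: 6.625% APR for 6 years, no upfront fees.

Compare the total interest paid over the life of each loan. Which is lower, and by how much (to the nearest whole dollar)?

Plan A: at 5.05% the monthly rate is 0.0042083, so the payment is 34,100 × 0.0042083 / (1 − 1.0042083^−48) = $786.07.
Total interest on Plan A = 48 × $786.07 − $34,100 = $3,631.36.
Plan B: monthly rate = 6.625%/12 = 0.0055208; payment = 34,100 × 0.0055208 / (1 − (1+0.0055208)^−72) = $575.25.
Total interest on Plan B = 72 × $575.25 − $34,100 = $7,318.00.
Plan A is lower by $3,686.64.

Plan A by $3,687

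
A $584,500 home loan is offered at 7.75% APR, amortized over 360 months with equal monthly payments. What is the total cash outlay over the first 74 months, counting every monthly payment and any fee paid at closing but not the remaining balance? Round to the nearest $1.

$309,870

Monthly rate = 7.75%/12 = 0.0064583; payment = 584,500 × 0.0064583 / (1 − (1+0.0064583)^−360) = $4,187.43.
Total outlay = 74 × $4,187.43 = $309,869.82.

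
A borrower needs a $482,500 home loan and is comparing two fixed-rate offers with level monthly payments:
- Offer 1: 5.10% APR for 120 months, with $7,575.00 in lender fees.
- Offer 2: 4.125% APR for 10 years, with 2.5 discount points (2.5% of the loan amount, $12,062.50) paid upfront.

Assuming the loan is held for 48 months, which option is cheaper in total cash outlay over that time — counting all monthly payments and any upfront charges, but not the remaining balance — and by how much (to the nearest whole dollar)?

Offer 1: at 5.10% the monthly rate is 0.0042500, so the payment is 482,500 × 0.0042500 / (1 − 1.0042500^−120) = $5,141.28.
Offer 2: at 4.125% the monthly rate is 0.0034375, so the payment is 482,500 × 0.0034375 / (1 − 1.0034375^−120) = $4,913.79.
Over 48 months: Offer 1 costs 48 × $5,141.28 + $7,575.00 = $254,356.44; Offer 2 costs 48 × $4,913.79 + $12,062.50 = $247,924.42.
Offer 2 is cheaper by $254,356.44 − $247,924.42 = $6,432.02.

Offer 2 by $6,432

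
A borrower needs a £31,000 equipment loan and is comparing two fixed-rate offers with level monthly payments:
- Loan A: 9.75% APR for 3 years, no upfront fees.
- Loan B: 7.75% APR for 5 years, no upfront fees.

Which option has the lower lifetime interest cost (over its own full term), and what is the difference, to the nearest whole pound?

Loan A: at 9.75% the monthly rate is 0.0081250, so the payment is 31,000 × 0.0081250 / (1 − 1.0081250^−36) = £996.65.
Total interest on Loan A = 36 × £996.65 − £31,000 = £4,879.40.
Loan B: monthly rate = 7.75%/12 = 0.0064583; payment = 31,000 × 0.0064583 / (1 − (1+0.0064583)^−60) = £624.87.
Total interest on Loan B = 60 × £624.87 − £31,000 = £6,492.20.
Loan A is lower by £1,612.80.

Loan A by £1,613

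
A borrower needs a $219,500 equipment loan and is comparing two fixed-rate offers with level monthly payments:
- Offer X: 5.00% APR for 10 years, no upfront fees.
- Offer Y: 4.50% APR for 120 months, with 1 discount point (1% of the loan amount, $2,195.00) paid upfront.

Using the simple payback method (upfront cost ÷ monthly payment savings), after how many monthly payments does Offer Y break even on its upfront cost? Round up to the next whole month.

42 months

Offer X: at 5.00% the monthly rate is 0.0041667, so the payment is 219,500 × 0.0041667 / (1 − 1.0041667^−120) = $2,328.14.
Offer Y: at 4.50% the monthly rate is 0.0037500, so the payment is 219,500 × 0.0037500 / (1 − 1.0037500^−120) = $2,274.86.
Monthly savings = $2,328.14 − $2,274.86 = $53.28.
Break-even = $2,195.00 / $53.28 = 41.20 → 42 months.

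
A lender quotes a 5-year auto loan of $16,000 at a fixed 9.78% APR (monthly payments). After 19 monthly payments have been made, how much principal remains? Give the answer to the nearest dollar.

$11,748

With monthly rate i = 9.78%/12 = 0.0081500, the balance after k of n payments is P · [(1+i)^n − (1+i)^k] / [(1+i)^n − 1].
(1+0.0081500)^60 = 1.62745604 and (1+0.0081500)^19 = 1.16675034, so the balance is 16,000 × (1.62745604 − 1.16675034) / (1.62745604 − 1) = $11,747.90.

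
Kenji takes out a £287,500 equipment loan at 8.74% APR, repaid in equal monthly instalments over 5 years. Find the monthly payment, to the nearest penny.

£5,931.81

At 8.74% the monthly rate is 0.0072833, so the payment is 287,500 × 0.0072833 / (1 − 1.0072833^−60) = £5,931.81.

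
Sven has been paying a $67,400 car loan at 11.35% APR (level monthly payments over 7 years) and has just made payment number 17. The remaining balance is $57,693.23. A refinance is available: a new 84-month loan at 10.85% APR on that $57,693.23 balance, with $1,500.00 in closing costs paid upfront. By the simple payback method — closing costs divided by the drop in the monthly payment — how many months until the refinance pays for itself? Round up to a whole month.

Current payment = 67,400 × 11.35%/12 / (1 − (1+0.0094583)^−84) = $1,166.49.
Refinanced payment = 57,693.23 × 0.0090417 / (1 − (1+0.0090417)^−84) = $983.30.
Monthly savings = $1,166.49 − $983.30 = $183.19.
Break-even = $1,500.00 / $183.19 = 8.19 → 9 months.

9 months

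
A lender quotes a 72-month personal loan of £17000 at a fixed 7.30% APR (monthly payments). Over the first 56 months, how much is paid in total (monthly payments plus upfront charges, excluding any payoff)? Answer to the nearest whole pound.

Monthly rate = 7.3%/12 = 0.0060833; payment = 17,000 × 0.0060833 / (1 − (1+0.0060833)^−72) = £292.29.
Total outlay = 56 × £292.29 = £16,368.24.

£16,368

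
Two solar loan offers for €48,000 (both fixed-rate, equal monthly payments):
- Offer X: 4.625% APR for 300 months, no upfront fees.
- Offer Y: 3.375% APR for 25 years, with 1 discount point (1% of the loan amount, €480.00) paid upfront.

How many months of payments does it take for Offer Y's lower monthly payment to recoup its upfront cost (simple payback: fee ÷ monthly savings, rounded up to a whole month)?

Offer X: at 4.625% the monthly rate is 0.0038542, so the payment is 48,000 × 0.0038542 / (1 − 1.0038542^−300) = €270.22.
Offer Y: at 3.375% the monthly rate is 0.0028125, so the payment is 48,000 × 0.0028125 / (1 − 1.0028125^−300) = €237.09.
Monthly savings = €270.22 − €237.09 = €33.13.
Break-even = €480.00 / €33.13 = 14.49 → 15 months.

15 months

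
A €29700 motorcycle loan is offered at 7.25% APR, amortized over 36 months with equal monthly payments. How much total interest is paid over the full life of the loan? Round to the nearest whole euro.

€3,436

At 7.25% the monthly rate is 0.0060417, so the payment is 29,700 × 0.0060417 / (1 − 1.0060417^−36) = €920.45.
Total paid = 36 × €920.45 = €33,136.20; interest = €33,136.20 − €29,700 = €3,436.20.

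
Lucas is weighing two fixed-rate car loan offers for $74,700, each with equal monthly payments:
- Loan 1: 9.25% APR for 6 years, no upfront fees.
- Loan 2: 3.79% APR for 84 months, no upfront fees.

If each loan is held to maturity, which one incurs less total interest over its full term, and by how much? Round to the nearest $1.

Loan 1: monthly rate = 9.25%/12 = 0.0077083; payment = 74,700 × 0.0077083 / (1 − (1+0.0077083)^−72) = $1,355.79.
Total interest on Loan 1 = 72 × $1,355.79 − $74,700 = $22,916.88.
Loan 2: monthly rate = 3.79%/12 = 0.0031583; payment = 74,700 × 0.0031583 / (1 − (1+0.0031583)^−84) = $1,013.85.
Total interest on Loan 2 = 84 × $1,013.85 − $74,700 = $10,463.40.
Loan 2 is lower by $12,453.48.

Loan 2 by $12,453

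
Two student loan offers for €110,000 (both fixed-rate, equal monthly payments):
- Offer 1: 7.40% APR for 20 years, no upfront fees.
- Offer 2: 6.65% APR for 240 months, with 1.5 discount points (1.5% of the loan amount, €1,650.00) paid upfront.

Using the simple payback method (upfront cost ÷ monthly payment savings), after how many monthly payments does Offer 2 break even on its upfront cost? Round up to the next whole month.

Offer 1: monthly rate = 7.4%/12 = 0.0061667; payment = 110,000 × 0.0061667 / (1 − (1+0.0061667)^−240) = €879.44.
Offer 2: monthly rate = 6.65%/12 = 0.0055417; payment = 110,000 × 0.0055417 / (1 − (1+0.0055417)^−240) = €829.87.
Monthly savings = €879.44 − €829.87 = €49.57.
Break-even = €1,650.00 / €49.57 = 33.29 → 34 months.

34 months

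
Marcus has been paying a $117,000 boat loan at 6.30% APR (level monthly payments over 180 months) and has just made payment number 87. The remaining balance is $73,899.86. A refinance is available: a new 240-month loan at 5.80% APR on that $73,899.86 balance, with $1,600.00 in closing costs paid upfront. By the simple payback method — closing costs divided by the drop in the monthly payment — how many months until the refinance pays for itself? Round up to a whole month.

Current payment = 117,000 × 6.3%/12 / (1 − (1+0.0052500)^−180) = $1,006.38.
Refinanced payment = 73,899.86 × 0.0048333 / (1 − (1+0.0048333)^−240) = $520.95.
Monthly savings = $1,006.38 − $520.95 = $485.43.
Break-even = $1,600.00 / $485.43 = 3.30 → 4 months.

4 months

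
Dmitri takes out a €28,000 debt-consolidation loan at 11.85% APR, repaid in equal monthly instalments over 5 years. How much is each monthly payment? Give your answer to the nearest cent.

Monthly rate = 11.85%/12 = 0.0098750; payment = 28,000 × 0.0098750 / (1 − (1+0.0098750)^−60) = €620.72.

€620.72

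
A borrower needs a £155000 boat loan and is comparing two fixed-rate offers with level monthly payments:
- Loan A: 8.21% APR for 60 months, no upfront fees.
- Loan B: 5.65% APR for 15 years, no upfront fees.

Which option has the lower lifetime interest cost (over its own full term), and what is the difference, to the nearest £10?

Loan A by £40,690

Loan A: at 8.21% the monthly rate is 0.0068417, so the payment is 155,000 × 0.0068417 / (1 − 1.0068417^−60) = £3,158.44.
Total interest on Loan A = 60 × £3,158.44 − £155,000 = £34,506.40.
Loan B: at 5.65% the monthly rate is 0.0047083, so the payment is 155,000 × 0.0047083 / (1 − 1.0047083^−180) = £1,278.85.
Total interest on Loan B = 180 × £1,278.85 − £155,000 = £75,193.00.
Loan A is lower by £40,686.60.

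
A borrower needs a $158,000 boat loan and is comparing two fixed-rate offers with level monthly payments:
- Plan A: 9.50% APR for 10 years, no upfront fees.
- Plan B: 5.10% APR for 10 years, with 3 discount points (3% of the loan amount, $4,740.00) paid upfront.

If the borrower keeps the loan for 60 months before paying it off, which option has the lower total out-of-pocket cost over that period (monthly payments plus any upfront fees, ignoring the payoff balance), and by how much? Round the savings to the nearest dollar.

Plan B by $16,915

Plan A: monthly rate = 9.5%/12 = 0.0079167; payment = 158,000 × 0.0079167 / (1 − (1+0.0079167)^−120) = $2,044.48.
Plan B: at 5.10% the monthly rate is 0.0042500, so the payment is 158,000 × 0.0042500 / (1 − 1.0042500^−120) = $1,683.57.
Over 60 months: Plan A costs 60 × $2,044.48 = $122,668.80; Plan B costs 60 × $1,683.57 + $4,740.00 = $105,754.20.
Plan B is cheaper by $122,668.80 − $105,754.20 = $16,914.60.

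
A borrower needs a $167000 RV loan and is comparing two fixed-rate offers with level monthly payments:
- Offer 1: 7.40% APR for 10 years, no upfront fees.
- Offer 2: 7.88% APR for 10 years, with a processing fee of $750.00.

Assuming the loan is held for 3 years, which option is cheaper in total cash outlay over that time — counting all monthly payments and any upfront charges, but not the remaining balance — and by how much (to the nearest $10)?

Offer 1: at 7.40% the monthly rate is 0.0061667, so the payment is 167,000 × 0.0061667 / (1 − 1.0061667^−120) = $1,973.61.
Offer 2: monthly rate = 7.88%/12 = 0.0065667; payment = 167,000 × 0.0065667 / (1 − (1+0.0065667)^−120) = $2,015.60.
Over 36 months: Offer 1 costs 36 × $1,973.61 = $71,049.96; Offer 2 costs 36 × $2,015.60 + $750.00 = $73,311.60.
Offer 1 is cheaper by $73,311.60 − $71,049.96 = $2,261.64.

Offer 1 by $2,260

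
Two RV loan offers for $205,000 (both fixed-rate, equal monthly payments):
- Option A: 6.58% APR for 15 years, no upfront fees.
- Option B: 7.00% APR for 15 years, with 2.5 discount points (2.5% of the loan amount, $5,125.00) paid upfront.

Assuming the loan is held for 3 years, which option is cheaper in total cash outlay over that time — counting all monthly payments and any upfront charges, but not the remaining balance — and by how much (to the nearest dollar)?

Option A by $6,846

Option A: at 6.58% the monthly rate is 0.0054833, so the payment is 205,000 × 0.0054833 / (1 − 1.0054833^−180) = $1,794.80.
Option B: monthly rate = 7%/12 = 0.0058333; payment = 205,000 × 0.0058333 / (1 − (1+0.0058333)^−180) = $1,842.60.
Over 36 months: Option A costs 36 × $1,794.80 = $64,612.80; Option B costs 36 × $1,842.60 + $5,125.00 = $71,458.60.
Option A is cheaper by $71,458.60 − $64,612.80 = $6,845.80.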